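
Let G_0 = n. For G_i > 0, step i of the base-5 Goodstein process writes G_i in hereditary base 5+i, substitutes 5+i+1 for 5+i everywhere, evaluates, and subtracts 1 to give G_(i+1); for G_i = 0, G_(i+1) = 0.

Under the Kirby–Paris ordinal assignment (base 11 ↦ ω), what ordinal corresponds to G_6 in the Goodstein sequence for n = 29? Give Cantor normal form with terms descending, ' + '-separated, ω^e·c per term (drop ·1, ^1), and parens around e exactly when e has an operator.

29 —HB5→ 5^2 + 4 —bump→ 6^2 + 4 = 40 —(−1)→ 39
39 —HB6→ 6^2 + 3 —bump→ 7^2 + 3 = 52 —(−1)→ 51
51 —HB7→ 7^2 + 2 —bump→ 8^2 + 2 = 66 —(−1)→ 65
65 —HB8→ 8^2 + 1 —bump→ 9^2 + 1 = 82 —(−1)→ 81
81 —HB9→ 9^2 —bump→ 10^2 = 100 —(−1)→ 99
99 —HB10→ 9·10 + 9 —bump→ 9·11 + 9 = 108 —(−1)→ 107
107 —HB11→ 9·11 + 8 —bump→ 9·12 + 8 = 116 —(−1)→ 115

ω·9 + 8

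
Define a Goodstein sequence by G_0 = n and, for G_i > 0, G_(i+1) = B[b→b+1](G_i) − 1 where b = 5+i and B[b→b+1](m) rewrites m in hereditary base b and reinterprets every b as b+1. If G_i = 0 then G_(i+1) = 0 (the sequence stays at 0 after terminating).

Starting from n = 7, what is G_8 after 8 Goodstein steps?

[0] 7 ≡ 5 + 2 (base 5). Lift 6: 8. −1: 7.
[1] 7 ≡ 6 + 1 (base 6). Lift 7: 8. −1: 7.
[2] 7 ≡ 7 (base 7). Lift 8: 8. −1: 7.
[3] 7 ≡ 7 (base 8). Lift 9: 7. −1: 6.
[4] 6 ≡ 6 (base 9). Lift 10: 6. −1: 5.
[5] 5 ≡ 5 (base 10). Lift 11: 5. −1: 4.
[6] 4 ≡ 4 (base 11). Lift 12: 4. −1: 3.
[7] 3 ≡ 3 (base 12). Lift 13: 3. −1: 2.
[8] 2 ≡ 2 (base 13). Lift 14: 2. −1: 1.

2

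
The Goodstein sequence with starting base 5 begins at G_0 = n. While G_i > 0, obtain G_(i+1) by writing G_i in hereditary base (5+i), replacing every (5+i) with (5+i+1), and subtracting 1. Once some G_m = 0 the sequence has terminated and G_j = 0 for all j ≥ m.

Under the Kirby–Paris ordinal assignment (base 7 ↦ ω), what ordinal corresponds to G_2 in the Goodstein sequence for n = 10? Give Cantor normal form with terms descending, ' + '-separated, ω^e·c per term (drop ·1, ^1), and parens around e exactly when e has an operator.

[0] 10 ≡ 2·5 (base 5). Lift 6: 12. −1: 11.
[1] 11 ≡ 6 + 5 (base 6). Lift 7: 12. −1: 11.
[2] 11 ≡ 7 + 4 (base 7). Lift 8: 12. −1: 11.

ω + 4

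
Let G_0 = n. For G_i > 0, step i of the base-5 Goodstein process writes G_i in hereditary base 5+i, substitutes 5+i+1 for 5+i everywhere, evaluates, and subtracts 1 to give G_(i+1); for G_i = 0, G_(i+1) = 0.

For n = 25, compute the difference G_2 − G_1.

4

G_0=25  [base 5] 5^2  →[5↦6]→  6^2 = 36  −1 ⇒ G_1=35
G_1=35  [base 6] 5·6 + 5  →[6↦7]→  5·7 + 5 = 40  −1 ⇒ G_2=39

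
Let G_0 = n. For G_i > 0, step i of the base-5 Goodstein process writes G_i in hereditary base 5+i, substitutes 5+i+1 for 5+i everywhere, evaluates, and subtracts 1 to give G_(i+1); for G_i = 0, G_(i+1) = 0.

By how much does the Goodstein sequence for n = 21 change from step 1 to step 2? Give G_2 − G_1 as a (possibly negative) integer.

21 —HB5→ 4·5 + 1 —bump→ 4·6 + 1 = 25 —(−1)→ 24
24 —HB6→ 4·6 —bump→ 4·7 = 28 —(−1)→ 27

3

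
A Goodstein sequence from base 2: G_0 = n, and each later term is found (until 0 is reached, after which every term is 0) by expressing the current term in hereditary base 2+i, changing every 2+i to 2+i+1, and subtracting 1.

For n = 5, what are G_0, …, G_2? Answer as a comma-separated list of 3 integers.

5, 27, 255

step 0: 5 = 2^2 + 1; sub 3 for 2: 3^3 + 1; = 28; G_1 = 28−1 = 27
step 1: 27 = 3^3; sub 4 for 3: 4^4; = 256; G_2 = 256−1 = 255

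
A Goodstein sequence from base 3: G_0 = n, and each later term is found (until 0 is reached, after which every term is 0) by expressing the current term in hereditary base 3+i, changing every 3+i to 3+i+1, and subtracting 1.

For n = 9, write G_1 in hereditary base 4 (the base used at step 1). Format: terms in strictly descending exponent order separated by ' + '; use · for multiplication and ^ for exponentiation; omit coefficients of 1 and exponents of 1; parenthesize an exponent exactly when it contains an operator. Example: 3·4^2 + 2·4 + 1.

G_0 = 9. HB_3(9) = 3^2. Bump = 16. G_1 = 15.
G_1 = 15. HB_4(15) = 3·4 + 3. Bump = 18. G_2 = 17.

3·4 + 3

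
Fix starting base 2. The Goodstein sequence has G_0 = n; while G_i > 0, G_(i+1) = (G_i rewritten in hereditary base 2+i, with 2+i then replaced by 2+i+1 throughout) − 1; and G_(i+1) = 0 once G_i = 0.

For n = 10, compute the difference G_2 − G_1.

G_0 = 10. HB_2(10) = 2^(2 + 1) + 2. Bump = 84. G_1 = 83.
G_1 = 83. HB_3(83) = 3^(3 + 1) + 2. Bump = 1026. G_2 = 1025.

942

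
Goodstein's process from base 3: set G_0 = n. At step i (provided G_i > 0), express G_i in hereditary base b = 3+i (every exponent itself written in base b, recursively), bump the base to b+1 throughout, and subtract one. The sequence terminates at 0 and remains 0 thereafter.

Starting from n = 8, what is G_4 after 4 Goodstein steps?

step 0: 8 = 2·3 + 2; sub 4 for 3: 2·4 + 2; = 10; G_1 = 10−1 = 9
step 1: 9 = 2·4 + 1; sub 5 for 4: 2·5 + 1; = 11; G_2 = 11−1 = 10
step 2: 10 = 2·5; sub 6 for 5: 2·6; = 12; G_3 = 12−1 = 11
step 3: 11 = 6 + 5; sub 7 for 6: 7 + 5; = 12; G_4 = 12−1 = 11

11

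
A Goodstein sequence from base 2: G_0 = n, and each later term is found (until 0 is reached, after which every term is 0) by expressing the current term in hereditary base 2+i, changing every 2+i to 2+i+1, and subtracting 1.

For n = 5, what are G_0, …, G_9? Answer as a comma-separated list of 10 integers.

[0] 5 ≡ 2^2 + 1 (base 2). Lift 3: 28. −1: 27.
[1] 27 ≡ 3^3 (base 3). Lift 4: 256. −1: 255.
[2] 255 ≡ 3·4^3 + 3·4^2 + 3·4 + 3 (base 4). Lift 5: 468. −1: 467.
[3] 467 ≡ 3·5^3 + 3·5^2 + 3·5 + 2 (base 5). Lift 6: 776. −1: 775.
[4] 775 ≡ 3·6^3 + 3·6^2 + 3·6 + 1 (base 6). Lift 7: 1198. −1: 1197.
[5] 1197 ≡ 3·7^3 + 3·7^2 + 3·7 (base 7). Lift 8: 1752. −1: 1751.
[6] 1751 ≡ 3·8^3 + 3·8^2 + 2·8 + 7 (base 8). Lift 9: 2455. −1: 2454.
[7] 2454 ≡ 3·9^3 + 3·9^2 + 2·9 + 6 (base 9). Lift 10: 3326. −1: 3325.
[8] 3325 ≡ 3·10^3 + 3·10^2 + 2·10 + 5 (base 10). Lift 11: 4383. −1: 4382.

5, 27, 255, 467, 775, 1197, 1751, 2454, 3325, 4382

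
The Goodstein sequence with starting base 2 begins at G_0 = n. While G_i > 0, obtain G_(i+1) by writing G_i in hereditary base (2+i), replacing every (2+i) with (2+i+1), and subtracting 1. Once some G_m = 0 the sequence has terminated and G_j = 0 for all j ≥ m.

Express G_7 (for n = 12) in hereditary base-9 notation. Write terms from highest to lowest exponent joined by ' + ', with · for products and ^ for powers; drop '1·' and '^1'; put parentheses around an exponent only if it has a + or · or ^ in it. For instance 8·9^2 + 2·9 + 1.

G_0 = 12. HB_2(12) = 2^(2 + 1) + 2^2. Bump = 108. G_1 = 107.
G_1 = 107. HB_3(107) = 3^(3 + 1) + 2·3^2 + 2·3 + 2. Bump = 1066. G_2 = 1065.
G_2 = 1065. HB_4(1065) = 4^(4 + 1) + 2·4^2 + 2·4 + 1. Bump = 15686. G_3 = 15685.
G_3 = 15685. HB_5(15685) = 5^(5 + 1) + 2·5^2 + 2·5. Bump = 280020. G_4 = 280019.
G_4 = 280019. HB_6(280019) = 6^(6 + 1) + 2·6^2 + 6 + 5. Bump = 5764911. G_5 = 5764910.
G_5 = 5764910. HB_7(5764910) = 7^(7 + 1) + 2·7^2 + 7 + 4. Bump = 134217868. G_6 = 134217867.
G_6 = 134217867. HB_8(134217867) = 8^(8 + 1) + 2·8^2 + 8 + 3. Bump = 3486784575. G_7 = 3486784574.
G_7 = 3486784574. HB_9(3486784574) = 9^(9 + 1) + 2·9^2 + 9 + 2. Bump = 100000000212. G_8 = 100000000211.

9^(9 + 1) + 2·9^2 + 9 + 2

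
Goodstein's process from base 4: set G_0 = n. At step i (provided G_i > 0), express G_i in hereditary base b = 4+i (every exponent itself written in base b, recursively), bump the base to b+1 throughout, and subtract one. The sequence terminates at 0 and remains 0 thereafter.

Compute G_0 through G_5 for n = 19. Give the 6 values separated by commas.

19, 27, 37, 49, 63, 69

step 0: 19 = 4^2 + 3; sub 5 for 4: 5^2 + 3; = 28; G_1 = 28−1 = 27
step 1: 27 = 5^2 + 2; sub 6 for 5: 6^2 + 2; = 38; G_2 = 38−1 = 37
step 2: 37 = 6^2 + 1; sub 7 for 6: 7^2 + 1; = 50; G_3 = 50−1 = 49
step 3: 49 = 7^2; sub 8 for 7: 8^2; = 64; G_4 = 64−1 = 63
step 4: 63 = 7·8 + 7; sub 9 for 8: 7·9 + 7; = 70; G_5 = 70−1 = 69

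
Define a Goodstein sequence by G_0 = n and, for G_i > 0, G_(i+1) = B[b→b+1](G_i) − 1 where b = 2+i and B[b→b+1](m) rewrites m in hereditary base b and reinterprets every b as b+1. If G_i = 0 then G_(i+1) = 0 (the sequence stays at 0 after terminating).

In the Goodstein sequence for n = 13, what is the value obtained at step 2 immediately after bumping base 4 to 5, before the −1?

16093

13 —HB2→ 2^(2 + 1) + 2^2 + 1 —bump→ 3^(3 + 1) + 3^3 + 1 = 109 —(−1)→ 108
108 —HB3→ 3^(3 + 1) + 3^3 —bump→ 4^(4 + 1) + 4^4 = 1280 —(−1)→ 1279
1279 —HB4→ 4^(4 + 1) + 3·4^3 + 3·4^2 + 3·4 + 3 —bump→ 5^(5 + 1) + 3·5^3 + 3·5^2 + 3·5 + 3 = 16093 —(−1)→ 16092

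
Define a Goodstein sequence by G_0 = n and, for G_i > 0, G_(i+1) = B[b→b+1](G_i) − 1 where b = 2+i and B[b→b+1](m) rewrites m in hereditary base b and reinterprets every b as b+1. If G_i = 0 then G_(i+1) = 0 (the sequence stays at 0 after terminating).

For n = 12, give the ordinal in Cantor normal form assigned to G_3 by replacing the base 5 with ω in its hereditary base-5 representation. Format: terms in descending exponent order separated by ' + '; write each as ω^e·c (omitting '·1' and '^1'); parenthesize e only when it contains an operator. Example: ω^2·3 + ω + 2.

[0] 12 ≡ 2^(2 + 1) + 2^2 (base 2). Lift 3: 108. −1: 107.
[1] 107 ≡ 3^(3 + 1) + 2·3^2 + 2·3 + 2 (base 3). Lift 4: 1066. −1: 1065.
[2] 1065 ≡ 4^(4 + 1) + 2·4^2 + 2·4 + 1 (base 4). Lift 5: 15686. −1: 15685.
[3] 15685 ≡ 5^(5 + 1) + 2·5^2 + 2·5 (base 5). Lift 6: 280020. −1: 280019.

ω^(ω + 1) + ω^2·2 + ω·2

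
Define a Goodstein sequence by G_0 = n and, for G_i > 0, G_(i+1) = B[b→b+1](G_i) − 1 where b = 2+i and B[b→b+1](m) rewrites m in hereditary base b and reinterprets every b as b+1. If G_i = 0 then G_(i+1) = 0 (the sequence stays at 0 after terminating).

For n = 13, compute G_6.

i=0: 13 = 2^(2 + 1) + 2^2 + 1 (b=2); 2→3: 3^(3 + 1) + 3^3 + 1 = 109; 109−1 = 108
i=1: 108 = 3^(3 + 1) + 3^3 (b=3); 3→4: 4^(4 + 1) + 4^4 = 1280; 1280−1 = 1279
i=2: 1279 = 4^(4 + 1) + 3·4^3 + 3·4^2 + 3·4 + 3 (b=4); 4→5: 5^(5 + 1) + 3·5^3 + 3·5^2 + 3·5 + 3 = 16093; 16093−1 = 16092
i=3: 16092 = 5^(5 + 1) + 3·5^3 + 3·5^2 + 3·5 + 2 (b=5); 5→6: 6^(6 + 1) + 3·6^3 + 3·6^2 + 3·6 + 2 = 280712; 280712−1 = 280711
i=4: 280711 = 6^(6 + 1) + 3·6^3 + 3·6^2 + 3·6 + 1 (b=6); 6→7: 7^(7 + 1) + 3·7^3 + 3·7^2 + 3·7 + 1 = 5765999; 5765999−1 = 5765998
i=5: 5765998 = 7^(7 + 1) + 3·7^3 + 3·7^2 + 3·7 (b=7); 7→8: 8^(8 + 1) + 3·8^3 + 3·8^2 + 3·8 = 134219480; 134219480−1 = 134219479
i=6: 134219479 = 8^(8 + 1) + 3·8^3 + 3·8^2 + 2·8 + 7 (b=8); 8→9: 9^(9 + 1) + 3·9^3 + 3·9^2 + 2·9 + 7 = 3486786856; 3486786856−1 = 3486786855

134219479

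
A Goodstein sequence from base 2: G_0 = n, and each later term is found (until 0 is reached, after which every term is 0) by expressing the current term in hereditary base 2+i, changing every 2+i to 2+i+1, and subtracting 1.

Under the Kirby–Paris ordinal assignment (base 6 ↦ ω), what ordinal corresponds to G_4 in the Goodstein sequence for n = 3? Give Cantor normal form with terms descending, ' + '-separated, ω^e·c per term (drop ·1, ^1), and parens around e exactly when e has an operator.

base 2: 3 = 2 + 1; at 3: 3 + 1 = 4; next = 3
base 3: 3 = 3; at 4: 4 = 4; next = 3
base 4: 3 = 3; at 5: 3 = 3; next = 2
base 5: 2 = 2; at 6: 2 = 2; next = 1

1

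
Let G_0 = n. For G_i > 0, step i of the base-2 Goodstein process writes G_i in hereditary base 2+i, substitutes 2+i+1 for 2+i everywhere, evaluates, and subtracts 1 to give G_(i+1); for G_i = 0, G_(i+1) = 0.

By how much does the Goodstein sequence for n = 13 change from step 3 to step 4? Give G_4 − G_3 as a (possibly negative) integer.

step 0: 13 = 2^(2 + 1) + 2^2 + 1; sub 3 for 2: 3^(3 + 1) + 3^3 + 1; = 109; G_1 = 109−1 = 108
step 1: 108 = 3^(3 + 1) + 3^3; sub 4 for 3: 4^(4 + 1) + 4^4; = 1280; G_2 = 1280−1 = 1279
step 2: 1279 = 4^(4 + 1) + 3·4^3 + 3·4^2 + 3·4 + 3; sub 5 for 4: 5^(5 + 1) + 3·5^3 + 3·5^2 + 3·5 + 3; = 16093; G_3 = 16093−1 = 16092
step 3: 16092 = 5^(5 + 1) + 3·5^3 + 3·5^2 + 3·5 + 2; sub 6 for 5: 6^(6 + 1) + 3·6^3 + 3·6^2 + 3·6 + 2; = 280712; G_4 = 280712−1 = 280711

264619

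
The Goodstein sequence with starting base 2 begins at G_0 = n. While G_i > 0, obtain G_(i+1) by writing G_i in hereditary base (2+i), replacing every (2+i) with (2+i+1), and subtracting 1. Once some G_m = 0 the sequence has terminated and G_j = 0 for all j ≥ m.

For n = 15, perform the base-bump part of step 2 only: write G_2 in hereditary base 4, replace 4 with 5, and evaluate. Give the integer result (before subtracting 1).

i=0: 15 = 2^(2 + 1) + 2^2 + 2 + 1 (b=2); 2→3: 3^(3 + 1) + 3^3 + 3 + 1 = 112; 112−1 = 111
i=1: 111 = 3^(3 + 1) + 3^3 + 3 (b=3); 3→4: 4^(4 + 1) + 4^4 + 4 = 1284; 1284−1 = 1283
i=2: 1283 = 4^(4 + 1) + 4^4 + 3 (b=4); 4→5: 5^(5 + 1) + 5^5 + 3 = 18753; 18753−1 = 18752

18753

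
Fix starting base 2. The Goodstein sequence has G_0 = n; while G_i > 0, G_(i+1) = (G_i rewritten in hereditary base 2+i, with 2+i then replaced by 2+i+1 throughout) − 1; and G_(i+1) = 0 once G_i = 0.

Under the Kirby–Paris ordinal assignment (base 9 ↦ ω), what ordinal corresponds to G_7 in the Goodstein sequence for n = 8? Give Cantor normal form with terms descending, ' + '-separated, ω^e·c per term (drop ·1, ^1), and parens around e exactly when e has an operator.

ω^ω·2 + ω^2·2 + ω + 2

i=0: 8 = 2^(2 + 1) (b=2); 2→3: 3^(3 + 1) = 81; 81−1 = 80
i=1: 80 = 2·3^3 + 2·3^2 + 2·3 + 2 (b=3); 3→4: 2·4^4 + 2·4^2 + 2·4 + 2 = 554; 554−1 = 553
i=2: 553 = 2·4^4 + 2·4^2 + 2·4 + 1 (b=4); 4→5: 2·5^5 + 2·5^2 + 2·5 + 1 = 6311; 6311−1 = 6310
i=3: 6310 = 2·5^5 + 2·5^2 + 2·5 (b=5); 5→6: 2·6^6 + 2·6^2 + 2·6 = 93396; 93396−1 = 93395
i=4: 93395 = 2·6^6 + 2·6^2 + 6 + 5 (b=6); 6→7: 2·7^7 + 2·7^2 + 7 + 5 = 1647196; 1647196−1 = 1647195
i=5: 1647195 = 2·7^7 + 2·7^2 + 7 + 4 (b=7); 7→8: 2·8^8 + 2·8^2 + 8 + 4 = 33554572; 33554572−1 = 33554571
i=6: 33554571 = 2·8^8 + 2·8^2 + 8 + 3 (b=8); 8→9: 2·9^9 + 2·9^2 + 9 + 3 = 774841152; 774841152−1 = 774841151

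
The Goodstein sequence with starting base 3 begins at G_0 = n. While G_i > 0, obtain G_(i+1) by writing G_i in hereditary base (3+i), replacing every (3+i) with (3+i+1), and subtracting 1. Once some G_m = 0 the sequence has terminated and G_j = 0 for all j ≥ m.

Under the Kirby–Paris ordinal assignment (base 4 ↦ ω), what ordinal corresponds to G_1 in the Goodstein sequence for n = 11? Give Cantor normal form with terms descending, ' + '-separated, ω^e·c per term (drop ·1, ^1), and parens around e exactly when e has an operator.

base 3: 11 = 3^2 + 2; at 4: 4^2 + 2 = 18; next = 17
base 4: 17 = 4^2 + 1; at 5: 5^2 + 1 = 26; next = 25

ω^2 + 1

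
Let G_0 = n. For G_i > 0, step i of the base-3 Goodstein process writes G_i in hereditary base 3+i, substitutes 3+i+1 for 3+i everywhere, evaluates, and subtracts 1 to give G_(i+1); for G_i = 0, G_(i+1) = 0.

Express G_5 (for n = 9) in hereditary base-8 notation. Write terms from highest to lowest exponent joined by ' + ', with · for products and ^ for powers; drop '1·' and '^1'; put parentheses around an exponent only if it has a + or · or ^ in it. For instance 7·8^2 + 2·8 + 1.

2·8 + 7

G_0 = 9. HB_3(9) = 3^2. Bump = 16. G_1 = 15.
G_1 = 15. HB_4(15) = 3·4 + 3. Bump = 18. G_2 = 17.
G_2 = 17. HB_5(17) = 3·5 + 2. Bump = 20. G_3 = 19.
G_3 = 19. HB_6(19) = 3·6 + 1. Bump = 22. G_4 = 21.
G_4 = 21. HB_7(21) = 3·7. Bump = 24. G_5 = 23.
G_5 = 23. HB_8(23) = 2·8 + 7. Bump = 25. G_6 = 24.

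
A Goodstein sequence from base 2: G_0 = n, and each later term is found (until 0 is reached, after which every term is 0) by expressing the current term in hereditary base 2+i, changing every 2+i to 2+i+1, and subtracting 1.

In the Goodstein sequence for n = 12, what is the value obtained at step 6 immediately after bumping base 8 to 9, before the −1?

12 —HB2→ 2^(2 + 1) + 2^2 —bump→ 3^(3 + 1) + 3^3 = 108 —(−1)→ 107
107 —HB3→ 3^(3 + 1) + 2·3^2 + 2·3 + 2 —bump→ 4^(4 + 1) + 2·4^2 + 2·4 + 2 = 1066 —(−1)→ 1065
1065 —HB4→ 4^(4 + 1) + 2·4^2 + 2·4 + 1 —bump→ 5^(5 + 1) + 2·5^2 + 2·5 + 1 = 15686 —(−1)→ 15685
15685 —HB5→ 5^(5 + 1) + 2·5^2 + 2·5 —bump→ 6^(6 + 1) + 2·6^2 + 2·6 = 280020 —(−1)→ 280019
280019 —HB6→ 6^(6 + 1) + 2·6^2 + 6 + 5 —bump→ 7^(7 + 1) + 2·7^2 + 7 + 5 = 5764911 —(−1)→ 5764910
5764910 —HB7→ 7^(7 + 1) + 2·7^2 + 7 + 4 —bump→ 8^(8 + 1) + 2·8^2 + 8 + 4 = 134217868 —(−1)→ 134217867

3486784575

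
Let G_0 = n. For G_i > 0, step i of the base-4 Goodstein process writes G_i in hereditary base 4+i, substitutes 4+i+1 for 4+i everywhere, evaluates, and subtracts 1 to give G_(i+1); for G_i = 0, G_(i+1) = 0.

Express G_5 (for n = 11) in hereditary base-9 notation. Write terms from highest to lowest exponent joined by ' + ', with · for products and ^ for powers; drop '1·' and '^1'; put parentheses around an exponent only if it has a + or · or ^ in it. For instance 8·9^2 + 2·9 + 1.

G_0=11  [base 4] 2·4 + 3  →[4↦5]→  2·5 + 3 = 13  −1 ⇒ G_1=12
G_1=12  [base 5] 2·5 + 2  →[5↦6]→  2·6 + 2 = 14  −1 ⇒ G_2=13
G_2=13  [base 6] 2·6 + 1  →[6↦7]→  2·7 + 1 = 15  −1 ⇒ G_3=14
G_3=14  [base 7] 2·7  →[7↦8]→  2·8 = 16  −1 ⇒ G_4=15
G_4=15  [base 8] 8 + 7  →[8↦9]→  9 + 7 = 16  −1 ⇒ G_5=15

9 + 6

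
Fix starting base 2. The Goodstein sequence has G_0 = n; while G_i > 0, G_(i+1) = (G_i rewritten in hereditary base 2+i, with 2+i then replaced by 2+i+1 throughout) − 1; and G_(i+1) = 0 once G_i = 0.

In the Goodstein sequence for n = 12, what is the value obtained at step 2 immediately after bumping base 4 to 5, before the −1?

step 0: 12 = 2^(2 + 1) + 2^2; sub 3 for 2: 3^(3 + 1) + 3^3; = 108; G_1 = 108−1 = 107
step 1: 107 = 3^(3 + 1) + 2·3^2 + 2·3 + 2; sub 4 for 3: 4^(4 + 1) + 2·4^2 + 2·4 + 2; = 1066; G_2 = 1066−1 = 1065
step 2: 1065 = 4^(4 + 1) + 2·4^2 + 2·4 + 1; sub 5 for 4: 5^(5 + 1) + 2·5^2 + 2·5 + 1; = 15686; G_3 = 15686−1 = 15685

15686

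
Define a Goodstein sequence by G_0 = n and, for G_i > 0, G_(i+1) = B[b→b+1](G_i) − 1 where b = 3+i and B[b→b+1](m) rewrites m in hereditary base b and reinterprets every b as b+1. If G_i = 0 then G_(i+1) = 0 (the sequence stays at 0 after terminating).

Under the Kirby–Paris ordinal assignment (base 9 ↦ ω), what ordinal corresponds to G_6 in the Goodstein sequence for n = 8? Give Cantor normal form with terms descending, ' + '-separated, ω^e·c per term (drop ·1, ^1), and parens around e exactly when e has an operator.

base 3: 8 = 2·3 + 2; at 4: 2·4 + 2 = 10; next = 9
base 4: 9 = 2·4 + 1; at 5: 2·5 + 1 = 11; next = 10
base 5: 10 = 2·5; at 6: 2·6 = 12; next = 11
base 6: 11 = 6 + 5; at 7: 7 + 5 = 12; next = 11
base 7: 11 = 7 + 4; at 8: 8 + 4 = 12; next = 11
base 8: 11 = 8 + 3; at 9: 9 + 3 = 12; next = 11
base 9: 11 = 9 + 2; at 10: 10 + 2 = 12; next = 11

ω + 2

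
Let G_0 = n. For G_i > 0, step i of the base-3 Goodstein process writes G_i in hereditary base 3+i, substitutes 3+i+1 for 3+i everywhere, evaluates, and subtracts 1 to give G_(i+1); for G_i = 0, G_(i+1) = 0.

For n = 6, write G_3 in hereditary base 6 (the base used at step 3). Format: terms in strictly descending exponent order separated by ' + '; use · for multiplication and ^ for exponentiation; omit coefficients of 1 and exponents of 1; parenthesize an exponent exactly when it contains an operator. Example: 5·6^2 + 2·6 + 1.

6 + 1

G_0 = 6. HB_3(6) = 2·3. Bump = 8. G_1 = 7.
G_1 = 7. HB_4(7) = 4 + 3. Bump = 8. G_2 = 7.
G_2 = 7. HB_5(7) = 5 + 2. Bump = 8. G_3 = 7.
G_3 = 7. HB_6(7) = 6 + 1. Bump = 8. G_4 = 7.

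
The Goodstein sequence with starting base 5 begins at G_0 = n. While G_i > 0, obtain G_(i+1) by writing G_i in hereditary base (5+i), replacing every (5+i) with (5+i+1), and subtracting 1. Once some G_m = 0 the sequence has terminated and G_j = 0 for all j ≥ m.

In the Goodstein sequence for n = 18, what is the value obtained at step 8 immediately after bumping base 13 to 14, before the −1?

32

i=0: 18 = 3·5 + 3 (b=5); 5→6: 3·6 + 3 = 21; 21−1 = 20
i=1: 20 = 3·6 + 2 (b=6); 6→7: 3·7 + 2 = 23; 23−1 = 22
i=2: 22 = 3·7 + 1 (b=7); 7→8: 3·8 + 1 = 25; 25−1 = 24
i=3: 24 = 3·8 (b=8); 8→9: 3·9 = 27; 27−1 = 26
i=4: 26 = 2·9 + 8 (b=9); 9→10: 2·10 + 8 = 28; 28−1 = 27
i=5: 27 = 2·10 + 7 (b=10); 10→11: 2·11 + 7 = 29; 29−1 = 28
i=6: 28 = 2·11 + 6 (b=11); 11→12: 2·12 + 6 = 30; 30−1 = 29
i=7: 29 = 2·12 + 5 (b=12); 12→13: 2·13 + 5 = 31; 31−1 = 30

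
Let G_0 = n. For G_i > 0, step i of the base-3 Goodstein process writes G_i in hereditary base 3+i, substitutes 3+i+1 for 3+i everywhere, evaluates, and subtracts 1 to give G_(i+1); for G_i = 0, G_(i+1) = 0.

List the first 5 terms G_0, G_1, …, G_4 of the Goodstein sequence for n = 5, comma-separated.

(0) 5|_3 = 3 + 2 ↦ 4 + 2|_4 = 6 ⇒ 5
(1) 5|_4 = 4 + 1 ↦ 5 + 1|_5 = 6 ⇒ 5
(2) 5|_5 = 5 ↦ 6|_6 = 6 ⇒ 5
(3) 5|_6 = 5 ↦ 5|_7 = 5 ⇒ 4

5, 5, 5, 5, 4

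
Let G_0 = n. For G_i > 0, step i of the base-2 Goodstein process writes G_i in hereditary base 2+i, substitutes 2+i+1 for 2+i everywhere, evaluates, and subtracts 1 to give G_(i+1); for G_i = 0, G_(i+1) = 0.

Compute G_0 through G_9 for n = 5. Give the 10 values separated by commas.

5, 27, 255, 467, 775, 1197, 1751, 2454, 3325, 4382

(0) 5|_2 = 2^2 + 1 ↦ 3^3 + 1|_3 = 28 ⇒ 27
(1) 27|_3 = 3^3 ↦ 4^4|_4 = 256 ⇒ 255
(2) 255|_4 = 3·4^3 + 3·4^2 + 3·4 + 3 ↦ 3·5^3 + 3·5^2 + 3·5 + 3|_5 = 468 ⇒ 467
(3) 467|_5 = 3·5^3 + 3·5^2 + 3·5 + 2 ↦ 3·6^3 + 3·6^2 + 3·6 + 2|_6 = 776 ⇒ 775
(4) 775|_6 = 3·6^3 + 3·6^2 + 3·6 + 1 ↦ 3·7^3 + 3·7^2 + 3·7 + 1|_7 = 1198 ⇒ 1197
(5) 1197|_7 = 3·7^3 + 3·7^2 + 3·7 ↦ 3·8^3 + 3·8^2 + 3·8|_8 = 1752 ⇒ 1751
(6) 1751|_8 = 3·8^3 + 3·8^2 + 2·8 + 7 ↦ 3·9^3 + 3·9^2 + 2·9 + 7|_9 = 2455 ⇒ 2454
(7) 2454|_9 = 3·9^3 + 3·9^2 + 2·9 + 6 ↦ 3·10^3 + 3·10^2 + 2·10 + 6|_10 = 3326 ⇒ 3325
(8) 3325|_10 = 3·10^3 + 3·10^2 + 2·10 + 5 ↦ 3·11^3 + 3·11^2 + 2·11 + 5|_11 = 4383 ⇒ 4382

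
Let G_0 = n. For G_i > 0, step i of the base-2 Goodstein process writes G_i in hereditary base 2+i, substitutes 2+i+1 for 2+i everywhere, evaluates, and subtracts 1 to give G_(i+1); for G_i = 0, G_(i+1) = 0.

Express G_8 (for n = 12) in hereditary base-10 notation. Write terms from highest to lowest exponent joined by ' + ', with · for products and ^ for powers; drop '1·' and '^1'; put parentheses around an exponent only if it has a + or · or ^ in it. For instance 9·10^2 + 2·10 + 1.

G_0=12  [base 2] 2^(2 + 1) + 2^2  →[2↦3]→  3^(3 + 1) + 3^3 = 108  −1 ⇒ G_1=107
G_1=107  [base 3] 3^(3 + 1) + 2·3^2 + 2·3 + 2  →[3↦4]→  4^(4 + 1) + 2·4^2 + 2·4 + 2 = 1066  −1 ⇒ G_2=1065
G_2=1065  [base 4] 4^(4 + 1) + 2·4^2 + 2·4 + 1  →[4↦5]→  5^(5 + 1) + 2·5^2 + 2·5 + 1 = 15686  −1 ⇒ G_3=15685
G_3=15685  [base 5] 5^(5 + 1) + 2·5^2 + 2·5  →[5↦6]→  6^(6 + 1) + 2·6^2 + 2·6 = 280020  −1 ⇒ G_4=280019
G_4=280019  [base 6] 6^(6 + 1) + 2·6^2 + 6 + 5  →[6↦7]→  7^(7 + 1) + 2·7^2 + 7 + 5 = 5764911  −1 ⇒ G_5=5764910
G_5=5764910  [base 7] 7^(7 + 1) + 2·7^2 + 7 + 4  →[7↦8]→  8^(8 + 1) + 2·8^2 + 8 + 4 = 134217868  −1 ⇒ G_6=134217867
G_6=134217867  [base 8] 8^(8 + 1) + 2·8^2 + 8 + 3  →[8↦9]→  9^(9 + 1) + 2·9^2 + 9 + 3 = 3486784575  −1 ⇒ G_7=3486784574
G_7=3486784574  [base 9] 9^(9 + 1) + 2·9^2 + 9 + 2  →[9↦10]→  10^(10 + 1) + 2·10^2 + 10 + 2 = 100000000212  −1 ⇒ G_8=100000000211
G_8=100000000211  [base 10] 10^(10 + 1) + 2·10^2 + 10 + 1  →[10↦11]→  11^(11 + 1) + 2·11^2 + 11 + 1 = 3138428376975  −1 ⇒ G_9=3138428376974

10^(10 + 1) + 2·10^2 + 10 + 1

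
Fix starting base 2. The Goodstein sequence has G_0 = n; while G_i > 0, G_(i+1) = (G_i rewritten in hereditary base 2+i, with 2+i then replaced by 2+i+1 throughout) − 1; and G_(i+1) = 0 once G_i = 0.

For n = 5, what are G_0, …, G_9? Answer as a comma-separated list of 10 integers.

5 —HB2→ 2^2 + 1 —bump→ 3^3 + 1 = 28 —(−1)→ 27
27 —HB3→ 3^3 —bump→ 4^4 = 256 —(−1)→ 255
255 —HB4→ 3·4^3 + 3·4^2 + 3·4 + 3 —bump→ 3·5^3 + 3·5^2 + 3·5 + 3 = 468 —(−1)→ 467
467 —HB5→ 3·5^3 + 3·5^2 + 3·5 + 2 —bump→ 3·6^3 + 3·6^2 + 3·6 + 2 = 776 —(−1)→ 775
775 —HB6→ 3·6^3 + 3·6^2 + 3·6 + 1 —bump→ 3·7^3 + 3·7^2 + 3·7 + 1 = 1198 —(−1)→ 1197
1197 —HB7→ 3·7^3 + 3·7^2 + 3·7 —bump→ 3·8^3 + 3·8^2 + 3·8 = 1752 —(−1)→ 1751
1751 —HB8→ 3·8^3 + 3·8^2 + 2·8 + 7 —bump→ 3·9^3 + 3·9^2 + 2·9 + 7 = 2455 —(−1)→ 2454
2454 —HB9→ 3·9^3 + 3·9^2 + 2·9 + 6 —bump→ 3·10^3 + 3·10^2 + 2·10 + 6 = 3326 —(−1)→ 3325
3325 —HB10→ 3·10^3 + 3·10^2 + 2·10 + 5 —bump→ 3·11^3 + 3·11^2 + 2·11 + 5 = 4383 —(−1)→ 4382

5, 27, 255, 467, 775, 1197, 1751, 2454, 3325, 4382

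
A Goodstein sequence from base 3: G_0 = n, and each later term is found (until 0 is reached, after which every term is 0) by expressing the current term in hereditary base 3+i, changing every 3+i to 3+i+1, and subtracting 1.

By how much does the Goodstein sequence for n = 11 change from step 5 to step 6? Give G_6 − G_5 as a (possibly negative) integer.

step 0: 11 = 3^2 + 2; sub 4 for 3: 4^2 + 2; = 18; G_1 = 18−1 = 17
step 1: 17 = 4^2 + 1; sub 5 for 4: 5^2 + 1; = 26; G_2 = 26−1 = 25
step 2: 25 = 5^2; sub 6 for 5: 6^2; = 36; G_3 = 36−1 = 35
step 3: 35 = 5·6 + 5; sub 7 for 6: 5·7 + 5; = 40; G_4 = 40−1 = 39
step 4: 39 = 5·7 + 4; sub 8 for 7: 5·8 + 4; = 44; G_5 = 44−1 = 43
step 5: 43 = 5·8 + 3; sub 9 for 8: 5·9 + 3; = 48; G_6 = 48−1 = 47

4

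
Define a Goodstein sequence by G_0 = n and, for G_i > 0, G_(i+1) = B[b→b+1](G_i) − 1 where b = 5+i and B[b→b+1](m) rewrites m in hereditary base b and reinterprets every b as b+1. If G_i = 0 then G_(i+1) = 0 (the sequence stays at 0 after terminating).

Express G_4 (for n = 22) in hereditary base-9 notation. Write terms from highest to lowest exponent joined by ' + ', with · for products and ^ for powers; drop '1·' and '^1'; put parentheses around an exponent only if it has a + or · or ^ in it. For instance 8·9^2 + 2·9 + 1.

3·9 + 6

base 5: 22 = 4·5 + 2; at 6: 4·6 + 2 = 26; next = 25
base 6: 25 = 4·6 + 1; at 7: 4·7 + 1 = 29; next = 28
base 7: 28 = 4·7; at 8: 4·8 = 32; next = 31
base 8: 31 = 3·8 + 7; at 9: 3·9 + 7 = 34; next = 33
base 9: 33 = 3·9 + 6; at 10: 3·10 + 6 = 36; next = 35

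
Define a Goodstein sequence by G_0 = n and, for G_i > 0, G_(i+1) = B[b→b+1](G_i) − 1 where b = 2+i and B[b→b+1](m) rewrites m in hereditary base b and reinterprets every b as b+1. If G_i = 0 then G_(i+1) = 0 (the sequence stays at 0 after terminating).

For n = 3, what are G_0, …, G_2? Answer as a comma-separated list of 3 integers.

3, 3, 3

step 0: 3 = 2 + 1; sub 3 for 2: 3 + 1; = 4; G_1 = 4−1 = 3
step 1: 3 = 3; sub 4 for 3: 4; = 4; G_2 = 4−1 = 3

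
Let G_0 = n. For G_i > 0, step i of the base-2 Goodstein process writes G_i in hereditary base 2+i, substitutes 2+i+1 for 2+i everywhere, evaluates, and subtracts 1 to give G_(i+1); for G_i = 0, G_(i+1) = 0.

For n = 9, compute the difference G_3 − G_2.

8819

G_0=9  [base 2] 2^(2 + 1) + 1  →[2↦3]→  3^(3 + 1) + 1 = 82  −1 ⇒ G_1=81
G_1=81  [base 3] 3^(3 + 1)  →[3↦4]→  4^(4 + 1) = 1024  −1 ⇒ G_2=1023
G_2=1023  [base 4] 3·4^4 + 3·4^3 + 3·4^2 + 3·4 + 3  →[4↦5]→  3·5^5 + 3·5^3 + 3·5^2 + 3·5 + 3 = 9843  −1 ⇒ G_3=9842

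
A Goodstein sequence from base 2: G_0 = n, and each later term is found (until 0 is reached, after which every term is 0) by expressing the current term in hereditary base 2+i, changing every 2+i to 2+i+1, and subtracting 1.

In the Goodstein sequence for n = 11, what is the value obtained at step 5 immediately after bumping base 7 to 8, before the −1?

G_0=11  [base 2] 2^(2 + 1) + 2 + 1  →[2↦3]→  3^(3 + 1) + 3 + 1 = 85  −1 ⇒ G_1=84
G_1=84  [base 3] 3^(3 + 1) + 3  →[3↦4]→  4^(4 + 1) + 4 = 1028  −1 ⇒ G_2=1027
G_2=1027  [base 4] 4^(4 + 1) + 3  →[4↦5]→  5^(5 + 1) + 3 = 15628  −1 ⇒ G_3=15627
G_3=15627  [base 5] 5^(5 + 1) + 2  →[5↦6]→  6^(6 + 1) + 2 = 279938  −1 ⇒ G_4=279937
G_4=279937  [base 6] 6^(6 + 1) + 1  →[6↦7]→  7^(7 + 1) + 1 = 5764802  −1 ⇒ G_5=5764801
G_5=5764801  [base 7] 7^(7 + 1)  →[7↦8]→  8^(8 + 1) = 134217728  −1 ⇒ G_6=134217727

134217728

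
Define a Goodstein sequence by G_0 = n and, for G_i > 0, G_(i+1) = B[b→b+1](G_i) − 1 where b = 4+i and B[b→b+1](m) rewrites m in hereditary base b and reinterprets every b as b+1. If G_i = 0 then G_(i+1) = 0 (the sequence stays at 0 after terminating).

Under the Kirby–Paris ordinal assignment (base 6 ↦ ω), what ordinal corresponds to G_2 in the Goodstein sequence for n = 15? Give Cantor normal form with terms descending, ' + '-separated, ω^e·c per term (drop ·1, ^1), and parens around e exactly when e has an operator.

[0] 15 ≡ 3·4 + 3 (base 4). Lift 5: 18. −1: 17.
[1] 17 ≡ 3·5 + 2 (base 5). Lift 6: 20. −1: 19.
[2] 19 ≡ 3·6 + 1 (base 6). Lift 7: 22. −1: 21.

ω·3 + 1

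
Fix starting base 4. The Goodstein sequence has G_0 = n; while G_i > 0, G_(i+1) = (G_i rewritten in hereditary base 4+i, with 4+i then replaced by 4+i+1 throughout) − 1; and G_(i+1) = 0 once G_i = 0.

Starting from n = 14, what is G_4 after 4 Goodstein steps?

14 —HB4→ 3·4 + 2 —bump→ 3·5 + 2 = 17 —(−1)→ 16
16 —HB5→ 3·5 + 1 —bump→ 3·6 + 1 = 19 —(−1)→ 18
18 —HB6→ 3·6 —bump→ 3·7 = 21 —(−1)→ 20
20 —HB7→ 2·7 + 6 —bump→ 2·8 + 6 = 22 —(−1)→ 21

21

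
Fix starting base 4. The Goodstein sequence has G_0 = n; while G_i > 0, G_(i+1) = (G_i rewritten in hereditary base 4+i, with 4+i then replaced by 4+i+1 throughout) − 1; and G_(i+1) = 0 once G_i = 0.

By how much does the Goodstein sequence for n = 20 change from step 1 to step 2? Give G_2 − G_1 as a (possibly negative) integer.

10

step 0: 20 = 4^2 + 4; sub 5 for 4: 5^2 + 5; = 30; G_1 = 30−1 = 29
step 1: 29 = 5^2 + 4; sub 6 for 5: 6^2 + 4; = 40; G_2 = 40−1 = 39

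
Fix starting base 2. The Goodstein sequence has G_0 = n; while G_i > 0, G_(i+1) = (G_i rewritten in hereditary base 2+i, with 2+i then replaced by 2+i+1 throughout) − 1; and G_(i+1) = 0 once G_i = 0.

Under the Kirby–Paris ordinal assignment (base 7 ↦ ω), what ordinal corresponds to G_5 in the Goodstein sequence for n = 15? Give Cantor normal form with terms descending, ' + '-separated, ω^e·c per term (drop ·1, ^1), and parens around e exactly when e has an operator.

15 —HB2→ 2^(2 + 1) + 2^2 + 2 + 1 —bump→ 3^(3 + 1) + 3^3 + 3 + 1 = 112 —(−1)→ 111
111 —HB3→ 3^(3 + 1) + 3^3 + 3 —bump→ 4^(4 + 1) + 4^4 + 4 = 1284 —(−1)→ 1283
1283 —HB4→ 4^(4 + 1) + 4^4 + 3 —bump→ 5^(5 + 1) + 5^5 + 3 = 18753 —(−1)→ 18752
18752 —HB5→ 5^(5 + 1) + 5^5 + 2 —bump→ 6^(6 + 1) + 6^6 + 2 = 326594 —(−1)→ 326593
326593 —HB6→ 6^(6 + 1) + 6^6 + 1 —bump→ 7^(7 + 1) + 7^7 + 1 = 6588345 —(−1)→ 6588344
6588344 —HB7→ 7^(7 + 1) + 7^7 —bump→ 8^(8 + 1) + 8^8 = 150994944 —(−1)→ 150994943

ω^(ω + 1) + ω^ω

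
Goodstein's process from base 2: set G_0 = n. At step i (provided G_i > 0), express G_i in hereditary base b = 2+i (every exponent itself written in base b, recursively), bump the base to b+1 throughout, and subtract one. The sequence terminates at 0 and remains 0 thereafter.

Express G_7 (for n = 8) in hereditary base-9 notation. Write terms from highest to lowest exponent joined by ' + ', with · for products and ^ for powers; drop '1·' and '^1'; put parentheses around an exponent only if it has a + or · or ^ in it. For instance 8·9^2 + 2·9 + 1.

i=0: 8 = 2^(2 + 1) (b=2); 2→3: 3^(3 + 1) = 81; 81−1 = 80
i=1: 80 = 2·3^3 + 2·3^2 + 2·3 + 2 (b=3); 3→4: 2·4^4 + 2·4^2 + 2·4 + 2 = 554; 554−1 = 553
i=2: 553 = 2·4^4 + 2·4^2 + 2·4 + 1 (b=4); 4→5: 2·5^5 + 2·5^2 + 2·5 + 1 = 6311; 6311−1 = 6310
i=3: 6310 = 2·5^5 + 2·5^2 + 2·5 (b=5); 5→6: 2·6^6 + 2·6^2 + 2·6 = 93396; 93396−1 = 93395
i=4: 93395 = 2·6^6 + 2·6^2 + 6 + 5 (b=6); 6→7: 2·7^7 + 2·7^2 + 7 + 5 = 1647196; 1647196−1 = 1647195
i=5: 1647195 = 2·7^7 + 2·7^2 + 7 + 4 (b=7); 7→8: 2·8^8 + 2·8^2 + 8 + 4 = 33554572; 33554572−1 = 33554571
i=6: 33554571 = 2·8^8 + 2·8^2 + 8 + 3 (b=8); 8→9: 2·9^9 + 2·9^2 + 9 + 3 = 774841152; 774841152−1 = 774841151
i=7: 774841151 = 2·9^9 + 2·9^2 + 9 + 2 (b=9); 9→10: 2·10^10 + 2·10^2 + 10 + 2 = 20000000212; 20000000212−1 = 20000000211

2·9^9 + 2·9^2 + 9 + 2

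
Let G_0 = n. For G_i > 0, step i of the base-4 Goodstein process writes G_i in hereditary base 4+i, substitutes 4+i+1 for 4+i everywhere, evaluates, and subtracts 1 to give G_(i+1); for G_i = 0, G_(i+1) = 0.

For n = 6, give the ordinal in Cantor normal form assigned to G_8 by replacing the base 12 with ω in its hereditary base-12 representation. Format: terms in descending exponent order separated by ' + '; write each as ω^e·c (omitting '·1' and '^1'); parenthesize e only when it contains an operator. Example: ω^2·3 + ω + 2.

G_0 = 6. HB_4(6) = 4 + 2. Bump = 7. G_1 = 6.
G_1 = 6. HB_5(6) = 5 + 1. Bump = 7. G_2 = 6.
G_2 = 6. HB_6(6) = 6. Bump = 7. G_3 = 6.
G_3 = 6. HB_7(6) = 6. Bump = 6. G_4 = 5.
G_4 = 5. HB_8(5) = 5. Bump = 5. G_5 = 4.
G_5 = 4. HB_9(4) = 4. Bump = 4. G_6 = 3.
G_6 = 3. HB_10(3) = 3. Bump = 3. G_7 = 2.
G_7 = 2. HB_11(2) = 2. Bump = 2. G_8 = 1.

1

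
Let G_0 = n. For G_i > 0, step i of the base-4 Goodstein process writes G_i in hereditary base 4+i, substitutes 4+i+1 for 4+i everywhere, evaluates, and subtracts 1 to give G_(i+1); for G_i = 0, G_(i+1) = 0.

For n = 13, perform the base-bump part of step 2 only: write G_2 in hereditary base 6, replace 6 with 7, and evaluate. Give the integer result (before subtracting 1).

step 0: 13 = 3·4 + 1; sub 5 for 4: 3·5 + 1; = 16; G_1 = 16−1 = 15
step 1: 15 = 3·5; sub 6 for 5: 3·6; = 18; G_2 = 18−1 = 17
step 2: 17 = 2·6 + 5; sub 7 for 6: 2·7 + 5; = 19; G_3 = 19−1 = 18

19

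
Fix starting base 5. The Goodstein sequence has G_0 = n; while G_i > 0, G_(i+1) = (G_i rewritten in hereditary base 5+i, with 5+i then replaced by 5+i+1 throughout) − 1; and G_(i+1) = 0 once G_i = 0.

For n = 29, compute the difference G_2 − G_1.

29 —HB5→ 5^2 + 4 —bump→ 6^2 + 4 = 40 —(−1)→ 39
39 —HB6→ 6^2 + 3 —bump→ 7^2 + 3 = 52 —(−1)→ 51

12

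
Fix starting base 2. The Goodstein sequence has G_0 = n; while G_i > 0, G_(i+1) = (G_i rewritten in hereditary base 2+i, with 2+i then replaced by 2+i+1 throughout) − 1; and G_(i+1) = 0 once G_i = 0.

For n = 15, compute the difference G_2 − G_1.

1172

[0] 15 ≡ 2^(2 + 1) + 2^2 + 2 + 1 (base 2). Lift 3: 112. −1: 111.
[1] 111 ≡ 3^(3 + 1) + 3^3 + 3 (base 3). Lift 4: 1284. −1: 1283.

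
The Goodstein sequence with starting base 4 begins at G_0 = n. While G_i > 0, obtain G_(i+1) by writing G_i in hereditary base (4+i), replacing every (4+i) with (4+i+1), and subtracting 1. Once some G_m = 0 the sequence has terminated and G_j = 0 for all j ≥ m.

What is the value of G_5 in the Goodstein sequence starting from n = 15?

24

base 4: 15 = 3·4 + 3; at 5: 3·5 + 3 = 18; next = 17
base 5: 17 = 3·5 + 2; at 6: 3·6 + 2 = 20; next = 19
base 6: 19 = 3·6 + 1; at 7: 3·7 + 1 = 22; next = 21
base 7: 21 = 3·7; at 8: 3·8 = 24; next = 23
base 8: 23 = 2·8 + 7; at 9: 2·9 + 7 = 25; next = 24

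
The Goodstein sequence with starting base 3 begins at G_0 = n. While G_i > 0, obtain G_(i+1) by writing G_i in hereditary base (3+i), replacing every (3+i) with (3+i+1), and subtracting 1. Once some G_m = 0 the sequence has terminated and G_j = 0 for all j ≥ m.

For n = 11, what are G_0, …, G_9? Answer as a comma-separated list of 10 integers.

[0] 11 ≡ 3^2 + 2 (base 3). Lift 4: 18. −1: 17.
[1] 17 ≡ 4^2 + 1 (base 4). Lift 5: 26. −1: 25.
[2] 25 ≡ 5^2 (base 5). Lift 6: 36. −1: 35.
[3] 35 ≡ 5·6 + 5 (base 6). Lift 7: 40. −1: 39.
[4] 39 ≡ 5·7 + 4 (base 7). Lift 8: 44. −1: 43.
[5] 43 ≡ 5·8 + 3 (base 8). Lift 9: 48. −1: 47.
[6] 47 ≡ 5·9 + 2 (base 9). Lift 10: 52. −1: 51.
[7] 51 ≡ 5·10 + 1 (base 10). Lift 11: 56. −1: 55.
[8] 55 ≡ 5·11 (base 11). Lift 12: 60. −1: 59.

11, 17, 25, 35, 39, 43, 47, 51, 55, 59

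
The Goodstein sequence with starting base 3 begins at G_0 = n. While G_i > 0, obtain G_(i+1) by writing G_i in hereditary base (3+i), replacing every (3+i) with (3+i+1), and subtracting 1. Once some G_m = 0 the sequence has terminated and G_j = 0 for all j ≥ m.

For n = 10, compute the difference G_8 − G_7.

2

10 —HB3→ 3^2 + 1 —bump→ 4^2 + 1 = 17 —(−1)→ 16
16 —HB4→ 4^2 —bump→ 5^2 = 25 —(−1)→ 24
24 —HB5→ 4·5 + 4 —bump→ 4·6 + 4 = 28 —(−1)→ 27
27 —HB6→ 4·6 + 3 —bump→ 4·7 + 3 = 31 —(−1)→ 30
30 —HB7→ 4·7 + 2 —bump→ 4·8 + 2 = 34 —(−1)→ 33
33 —HB8→ 4·8 + 1 —bump→ 4·9 + 1 = 37 —(−1)→ 36
36 —HB9→ 4·9 —bump→ 4·10 = 40 —(−1)→ 39
39 —HB10→ 3·10 + 9 —bump→ 3·11 + 9 = 42 —(−1)→ 41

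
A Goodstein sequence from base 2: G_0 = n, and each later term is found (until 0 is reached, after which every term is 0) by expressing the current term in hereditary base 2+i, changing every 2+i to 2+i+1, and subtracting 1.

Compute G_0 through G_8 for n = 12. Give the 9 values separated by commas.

12, 107, 1065, 15685, 280019, 5764910, 134217867, 3486784574, 100000000211

step 0: 12 = 2^(2 + 1) + 2^2; sub 3 for 2: 3^(3 + 1) + 3^3; = 108; G_1 = 108−1 = 107
step 1: 107 = 3^(3 + 1) + 2·3^2 + 2·3 + 2; sub 4 for 3: 4^(4 + 1) + 2·4^2 + 2·4 + 2; = 1066; G_2 = 1066−1 = 1065
step 2: 1065 = 4^(4 + 1) + 2·4^2 + 2·4 + 1; sub 5 for 4: 5^(5 + 1) + 2·5^2 + 2·5 + 1; = 15686; G_3 = 15686−1 = 15685
step 3: 15685 = 5^(5 + 1) + 2·5^2 + 2·5; sub 6 for 5: 6^(6 + 1) + 2·6^2 + 2·6; = 280020; G_4 = 280020−1 = 280019
step 4: 280019 = 6^(6 + 1) + 2·6^2 + 6 + 5; sub 7 for 6: 7^(7 + 1) + 2·7^2 + 7 + 5; = 5764911; G_5 = 5764911−1 = 5764910
step 5: 5764910 = 7^(7 + 1) + 2·7^2 + 7 + 4; sub 8 for 7: 8^(8 + 1) + 2·8^2 + 8 + 4; = 134217868; G_6 = 134217868−1 = 134217867
step 6: 134217867 = 8^(8 + 1) + 2·8^2 + 8 + 3; sub 9 for 8: 9^(9 + 1) + 2·9^2 + 9 + 3; = 3486784575; G_7 = 3486784575−1 = 3486784574
step 7: 3486784574 = 9^(9 + 1) + 2·9^2 + 9 + 2; sub 10 for 9: 10^(10 + 1) + 2·10^2 + 10 + 2; = 100000000212; G_8 = 100000000212−1 = 100000000211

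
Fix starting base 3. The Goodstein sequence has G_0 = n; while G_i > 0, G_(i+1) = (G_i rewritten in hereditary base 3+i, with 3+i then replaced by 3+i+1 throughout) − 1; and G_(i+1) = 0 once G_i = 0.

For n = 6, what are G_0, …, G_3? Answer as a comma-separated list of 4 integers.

6 —HB3→ 2·3 —bump→ 2·4 = 8 —(−1)→ 7
7 —HB4→ 4 + 3 —bump→ 5 + 3 = 8 —(−1)→ 7
7 —HB5→ 5 + 2 —bump→ 6 + 2 = 8 —(−1)→ 7

6, 7, 7, 7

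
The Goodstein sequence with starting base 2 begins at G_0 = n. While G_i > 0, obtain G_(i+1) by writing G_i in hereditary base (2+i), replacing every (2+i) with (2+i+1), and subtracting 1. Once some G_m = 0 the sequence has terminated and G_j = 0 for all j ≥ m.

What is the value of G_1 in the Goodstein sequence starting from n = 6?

[0] 6 ≡ 2^2 + 2 (base 2). Lift 3: 30. −1: 29.
[1] 29 ≡ 3^3 + 2 (base 3). Lift 4: 258. −1: 257.

29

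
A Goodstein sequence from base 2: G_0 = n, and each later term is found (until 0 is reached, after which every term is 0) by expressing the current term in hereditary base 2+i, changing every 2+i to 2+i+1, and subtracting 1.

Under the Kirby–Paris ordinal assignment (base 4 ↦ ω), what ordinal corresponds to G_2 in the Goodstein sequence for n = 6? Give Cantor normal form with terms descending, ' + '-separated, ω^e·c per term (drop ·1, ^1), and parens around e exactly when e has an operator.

6 —HB2→ 2^2 + 2 —bump→ 3^3 + 3 = 30 —(−1)→ 29
29 —HB3→ 3^3 + 2 —bump→ 4^4 + 2 = 258 —(−1)→ 257
257 —HB4→ 4^4 + 1 —bump→ 5^5 + 1 = 3126 —(−1)→ 3125

ω^ω + 1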